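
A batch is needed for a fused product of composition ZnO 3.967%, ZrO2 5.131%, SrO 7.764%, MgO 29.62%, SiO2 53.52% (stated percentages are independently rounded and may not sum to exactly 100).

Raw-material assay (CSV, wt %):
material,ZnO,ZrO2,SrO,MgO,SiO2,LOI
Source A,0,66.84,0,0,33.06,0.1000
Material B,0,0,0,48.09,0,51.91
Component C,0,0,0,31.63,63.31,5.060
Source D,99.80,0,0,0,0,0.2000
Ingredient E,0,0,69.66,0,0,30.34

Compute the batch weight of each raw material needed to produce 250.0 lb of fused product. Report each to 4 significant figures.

Batch per 250.0 lb fused product:
  Source A: 19.19 lb
  Material B: 21.57 lb
  Component C: 201.3 lb
  Source D: 9.937 lb
  Ingredient E: 27.86 lb
Total batch = 279.9 lb; LOI loss = 29.87 lb; yield = 89.33%

Working values are printed, with 4-significant-digit rounding, between the steps; all internal work keeps full precision from start to finish; every reported result is rounded a single time. All derived quantities (ignition loss, the totals, the five compositions, glass mass, the yield) are re-derived from the batch weights for 250.0 lb of glass at full float precision, as they appear in question or answer.
Oxide mass targets, per 250.0 lb fused product:
  ZnO: 3.967% × 250.0 = 9.918 lb
  ZrO2: 5.131% × 250.0 = 12.83 lb
  SrO: 7.764% × 250.0 = 19.41 lb
  MgO: 29.62% × 250.0 = 74.05 lb
  SiO2: 53.52% × 250.0 = 133.8 lb
Balance tally, oxide-wise, per the reported batch figures, under the basis named above (summed amounts equal target values up to rounding of the answer):
  ZnO: 9.937·0.9980 = 9.917 lb (target 9.918 lb)
  ZrO2: 19.19·0.6684 = 12.83 lb (target 12.83 lb)
  SrO: 27.86·0.6966 = 19.41 lb (target 19.41 lb)
  MgO: 21.57·0.4809 + 201.3·0.3163 = 74.04 lb (target 74.05 lb)
  SiO2: 19.19·0.3306 + 201.3·0.6331 = 133.8 lb (target 133.8 lb)
Glass-mass bookkeeping: total batch − LOI = 250.0 lb (the targets, summed, come to 250.0 lb; the stated basis being 250.0 lb — rounding explains the deltas).
Adding the batch up: Σ batch = 279.9 lb; the LOI term Σ batch·LOI equals 29.87 lb; as yield: glass ÷ batch → 89.33%.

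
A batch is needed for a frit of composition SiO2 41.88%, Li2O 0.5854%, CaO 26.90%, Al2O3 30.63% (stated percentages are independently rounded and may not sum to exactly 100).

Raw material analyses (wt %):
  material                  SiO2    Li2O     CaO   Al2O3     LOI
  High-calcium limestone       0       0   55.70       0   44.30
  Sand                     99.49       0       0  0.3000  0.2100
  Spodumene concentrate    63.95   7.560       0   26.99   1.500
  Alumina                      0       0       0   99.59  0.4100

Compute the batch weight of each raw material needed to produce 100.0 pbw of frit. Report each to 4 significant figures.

Batch per 100.0 pbw frit:
  High-calcium limestone: 48.29 pbw
  Sand: 37.12 pbw
  Spodumene concentrate: 7.743 pbw
  Alumina: 28.55 pbw
Total batch = 121.7 pbw; LOI loss = 21.70 pbw; yield = 82.17%

The intermediate values are printed, rounded to four significant digits, alongside each step — each numeric step runs at full precision at every stage — each reported figure is rounded just once. Derived quantities (LOI, net glass mass, the four compositions, totals, the yield) are computed from the batch weights at 100.0 pbw of glass in full float precision as quoted within the problem or answer text.
Target masses of each oxide per 100.0 pbw frit:
  SiO2: 41.88% × 100.0 = 41.88 pbw
  Li2O: 0.5854% × 100.0 = 0.5854 pbw
  CaO: 26.90% × 100.0 = 26.90 pbw
  Al2O3: 30.63% × 100.0 = 30.63 pbw
Oxide-by-oxide audit applying the batch weights above, for the quoted basis mass (every target is met by its sum net of answer rounding effects):
  SiO2: 37.12·0.9949 + 7.743·0.6395 = 41.88 pbw (target 41.88 pbw)
  Li2O: 7.743·0.07560 = 0.5854 pbw (target 0.5854 pbw)
  CaO: 48.29·0.5570 = 26.90 pbw (target 26.90 pbw)
  Al2O3: 37.12·0.003000 + 7.743·0.2699 + 28.55·0.9959 = 30.63 pbw (target 30.63 pbw)
Glass-mass sanity pass: whole batch net of LOI = 100.0 pbw (per-oxide target masses sum to 100.0 pbw; the stated basis being 100.0 pbw — a pure rounding effect).
Batch total: Σ batch = 121.7 pbw; Σ batch·LOI gives LOI loss = 21.70 pbw; as yield: glass ÷ batch → 82.17%.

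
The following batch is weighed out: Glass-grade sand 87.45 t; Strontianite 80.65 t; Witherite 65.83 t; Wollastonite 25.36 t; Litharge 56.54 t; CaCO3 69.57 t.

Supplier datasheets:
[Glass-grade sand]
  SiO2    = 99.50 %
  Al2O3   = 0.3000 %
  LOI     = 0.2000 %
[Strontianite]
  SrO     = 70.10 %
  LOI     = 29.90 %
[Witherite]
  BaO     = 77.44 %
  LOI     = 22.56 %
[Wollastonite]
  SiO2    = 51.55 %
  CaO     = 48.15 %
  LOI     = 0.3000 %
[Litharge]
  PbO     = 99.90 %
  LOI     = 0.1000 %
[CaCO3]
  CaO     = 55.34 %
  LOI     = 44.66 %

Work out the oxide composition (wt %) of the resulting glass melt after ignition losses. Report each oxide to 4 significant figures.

Glass mass = 315.1 t (batch 385.4 − LOI 70.34).
Composition: SrO 17.94%, SiO2 31.77%, Al2O3 0.08327%, PbO 17.93%, CaO 16.10%, BaO 16.18%

In-progress results are displayed (rounded to four significant figures) in the working — exact precision is kept from first step to last — every reported number is rounded only once; derived quantities, including totals, LOI, the yield, net glass mass, six oxide percentages, are re-derived from the weighed amounts on 315.1 t of glass in exact precision, as they appear in problem or answer.
Delivered oxide masses:
  SrO: 80.65·0.7010 = 56.54 t
  SiO2: 87.45·0.9950 + 25.36·0.5155 = 100.1 t
  Al2O3: 87.45·0.003000 = 0.2624 t
  PbO: 56.54·0.9990 = 56.48 t
  CaO: 25.36·0.4815 + 69.57·0.5534 = 50.71 t
  BaO: 65.83·0.7744 = 50.98 t
LOI: 87.45·0.002000 + 80.65·0.2990 + 65.83·0.2256 + 25.36·0.003000 + 56.54·0.001000 + 69.57·0.4466 = 70.34 t
batch − LOI leaves glass = 385.4 − 70.34 = 315.1 t (the oxide masses sum to this)
percent share: oxide ÷ glass, ×100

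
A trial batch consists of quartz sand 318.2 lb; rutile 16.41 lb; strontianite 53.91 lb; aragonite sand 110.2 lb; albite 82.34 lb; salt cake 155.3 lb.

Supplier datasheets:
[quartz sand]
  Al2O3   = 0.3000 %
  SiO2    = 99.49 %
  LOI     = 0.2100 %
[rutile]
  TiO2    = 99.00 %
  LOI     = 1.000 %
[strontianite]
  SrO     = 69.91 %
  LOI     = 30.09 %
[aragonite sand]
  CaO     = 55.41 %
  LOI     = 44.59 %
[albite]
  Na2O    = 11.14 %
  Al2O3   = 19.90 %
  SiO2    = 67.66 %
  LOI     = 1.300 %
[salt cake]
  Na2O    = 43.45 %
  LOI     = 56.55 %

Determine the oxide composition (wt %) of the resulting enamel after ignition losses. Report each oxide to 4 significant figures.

Glass mass = 581.3 lb (batch 736.4 − LOI 155.1).
Composition: Na2O 13.19%, TiO2 2.795%, Al2O3 2.983%, CaO 10.50%, SrO 6.484%, SiO2 64.05%

All arithmetic runs at full float precision end to end. Working values are shown, rounded to 4 significant digits, on the page; a single rounding produces each reported value — derived quantities are rebuilt from the weighed amounts on 581.3 lb of glass at full precision (the yield, LOI, six oxide percentages, totals, net glass mass) as written in the problem or answer text.
Mass of each oxide from the mix:
  Na2O: 82.34·0.1114 + 155.3·0.4345 = 76.65 lb
  TiO2: 16.41·0.9900 = 16.25 lb
  Al2O3: 318.2·0.003000 + 82.34·0.1990 = 17.34 lb
  CaO: 110.2·0.5541 = 61.06 lb
  SrO: 53.91·0.6991 = 37.69 lb
  SiO2: 318.2·0.9949 + 82.34·0.6766 = 372.3 lb
LOI: 318.2·0.002100 + 16.41·0.01000 + 53.91·0.3009 + 110.2·0.4459 + 82.34·0.01300 + 155.3·0.5655 = 155.1 lb
Glass = total batch minus LOI = 736.4 − 155.1 = 581.3 lb (the oxide masses sum to this)
wt % = 100 × oxide mass / glass mass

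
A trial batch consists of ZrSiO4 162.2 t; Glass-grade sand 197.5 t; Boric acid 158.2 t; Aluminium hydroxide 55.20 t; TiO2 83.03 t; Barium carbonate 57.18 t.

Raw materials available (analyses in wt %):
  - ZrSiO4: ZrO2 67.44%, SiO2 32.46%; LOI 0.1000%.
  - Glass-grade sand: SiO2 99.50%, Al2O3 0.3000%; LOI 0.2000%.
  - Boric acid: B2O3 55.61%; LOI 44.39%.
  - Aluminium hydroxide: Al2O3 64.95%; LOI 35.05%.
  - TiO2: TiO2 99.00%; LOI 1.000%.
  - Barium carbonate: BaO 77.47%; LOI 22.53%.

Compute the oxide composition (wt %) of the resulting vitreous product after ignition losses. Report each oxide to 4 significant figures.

Glass mass = 609.5 t (batch 713.3 − LOI 103.8).
Composition: B2O3 14.43%, BaO 7.268%, ZrO2 17.95%, TiO2 13.49%, SiO2 40.88%, Al2O3 5.980%

The whole derivation holds full precision in all steps — intermediates appear rounded to four significant figures at each printed step; every reported number receives exactly one rounding; the derived quantities, including yield, glass mass, the totals, six oxide percentages, ignition loss, are rebuilt from the batch weights for 609.5 t of glass at exact precision, exactly as printed in the problem or answer text.
Mass of each oxide from the mix:
  B2O3: 158.2·0.5561 = 87.98 t
  BaO: 57.18·0.7747 = 44.30 t
  ZrO2: 162.2·0.6744 = 109.4 t
  TiO2: 83.03·0.9900 = 82.20 t
  SiO2: 162.2·0.3246 + 197.5·0.9950 = 249.2 t
  Al2O3: 197.5·0.003000 + 55.20·0.6495 = 36.44 t
LOI: 162.2·0.001000 + 197.5·0.002000 + 158.2·0.4439 + 55.20·0.3505 + 83.03·0.01000 + 57.18·0.2253 = 103.8 t
Glass mass = batch − LOI = 713.3 − 103.8 = 609.5 t (= the summed oxide contributions)
wt % = 100 × oxide mass / glass mass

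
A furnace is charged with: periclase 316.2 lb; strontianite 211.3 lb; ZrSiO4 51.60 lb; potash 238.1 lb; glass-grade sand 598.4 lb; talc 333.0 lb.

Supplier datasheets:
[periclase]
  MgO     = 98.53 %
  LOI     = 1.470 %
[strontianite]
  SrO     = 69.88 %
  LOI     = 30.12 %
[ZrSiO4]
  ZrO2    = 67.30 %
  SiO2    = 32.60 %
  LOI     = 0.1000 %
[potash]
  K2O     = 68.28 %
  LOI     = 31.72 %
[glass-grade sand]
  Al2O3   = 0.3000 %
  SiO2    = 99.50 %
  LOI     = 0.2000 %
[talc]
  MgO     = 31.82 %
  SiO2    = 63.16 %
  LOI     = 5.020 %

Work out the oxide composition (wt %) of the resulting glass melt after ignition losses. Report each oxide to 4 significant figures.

Glass mass = 1587 lb (batch 1749 − LOI 161.8).
Composition: ZrO2 2.188%, Al2O3 0.1131%, MgO 26.31%, SiO2 51.84%, K2O 10.25%, SrO 9.305%

Every computation maintains exact precision end to end. In-progress results are displayed, with 4-significant-digit rounding, on the page; a single rounding yields each reported value. The derived quantities (the yield, net glass mass, ignition loss, the totals, six oxide percentages) are carried from the batch weights for 1587 lb of glass in full float precision, precisely as stated by the question or the answer.
Mass of each oxide from the mix:
  ZrO2: 51.60·0.6730 = 34.73 lb
  Al2O3: 598.4·0.003000 = 1.795 lb
  MgO: 316.2·0.9853 + 333.0·0.3182 = 417.5 lb
  SiO2: 51.60·0.3260 + 598.4·0.9950 + 333.0·0.6316 = 822.6 lb
  K2O: 238.1·0.6828 = 162.6 lb
  SrO: 211.3·0.6988 = 147.7 lb
LOI: 316.2·0.01470 + 211.3·0.3012 + 51.60·0.001000 + 238.1·0.3172 + 598.4·0.002000 + 333.0·0.05020 = 161.8 lb
The glass mass, total less LOI, = 1749 − 161.8 = 1587 lb (= the summed oxide contributions)
percent by weight: oxide/glass ×100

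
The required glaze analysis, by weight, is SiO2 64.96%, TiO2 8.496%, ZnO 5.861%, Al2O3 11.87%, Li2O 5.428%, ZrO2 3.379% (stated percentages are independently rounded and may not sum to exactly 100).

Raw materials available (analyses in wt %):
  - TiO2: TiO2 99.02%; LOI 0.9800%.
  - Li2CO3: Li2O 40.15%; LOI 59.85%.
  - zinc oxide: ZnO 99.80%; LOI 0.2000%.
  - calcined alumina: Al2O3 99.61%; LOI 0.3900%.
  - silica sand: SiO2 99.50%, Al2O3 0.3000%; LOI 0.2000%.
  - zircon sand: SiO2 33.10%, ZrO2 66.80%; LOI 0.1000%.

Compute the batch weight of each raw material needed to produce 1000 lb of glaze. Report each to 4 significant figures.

The working math carries exact precision through every step; working values are shown (rounded to four significant figures) in the printout — every reported result includes exactly one rounding. All derived quantities are computed at full float precision (ignition loss, the six compositions, totals, yield, glass mass) using the weight values per 1000 lb of glass as quoted within the problem or the answer.
Per-oxide target masses for 1000 lb glaze:
  SiO2: 64.96% × 1000 = 649.6 lb
  TiO2: 8.496% × 1000 = 84.96 lb
  ZnO: 5.861% × 1000 = 58.61 lb
  Al2O3: 11.87% × 1000 = 118.7 lb
  Li2O: 5.428% × 1000 = 54.28 lb
  ZrO2: 3.379% × 1000 = 33.79 lb
Balance tally, oxide-wise, applying the batch weights above, at the basis given (target by target, the sums agree exact up to rounding of places):
  SiO2: 636.0·0.9950 + 50.58·0.3310 = 649.6 lb (target 649.6 lb)
  TiO2: 85.80·0.9902 = 84.96 lb (target 84.96 lb)
  ZnO: 58.73·0.9980 = 58.61 lb (target 58.61 lb)
  Al2O3: 117.2·0.9961 + 636.0·0.003000 = 118.7 lb (target 118.7 lb)
  Li2O: 135.2·0.4015 = 54.28 lb (target 54.28 lb)
  ZrO2: 50.58·0.6680 = 33.79 lb (target 33.79 lb)
Auditing the glass mass value: total charge less LOI = 999.9 lb (per-oxide target masses sum to 999.9 lb; versus the stated basis of 1000 lb — gaps are rounding artifacts).
Total batch = Σ batch = 1084 lb; LOI removed, Σ of batch·LOI: 83.66 lb; yield, glass over the total, = 92.28%.

Batch per 1000 lb glaze:
  TiO2: 85.80 lb
  Li2CO3: 135.2 lb
  zinc oxide: 58.73 lb
  calcined alumina: 117.2 lb
  silica sand: 636.0 lb
  zircon sand: 50.58 lb
Total batch = 1084 lb; LOI loss = 83.66 lb; yield = 92.28%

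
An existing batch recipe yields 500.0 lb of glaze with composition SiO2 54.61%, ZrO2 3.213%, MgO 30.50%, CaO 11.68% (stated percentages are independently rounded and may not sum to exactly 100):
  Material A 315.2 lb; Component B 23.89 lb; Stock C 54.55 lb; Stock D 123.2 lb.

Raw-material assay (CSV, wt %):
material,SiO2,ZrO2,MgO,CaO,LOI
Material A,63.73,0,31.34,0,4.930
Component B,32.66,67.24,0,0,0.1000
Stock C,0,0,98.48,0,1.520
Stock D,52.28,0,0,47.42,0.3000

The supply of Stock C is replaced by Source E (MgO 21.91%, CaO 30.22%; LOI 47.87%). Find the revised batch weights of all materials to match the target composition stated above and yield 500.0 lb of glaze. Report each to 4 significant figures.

Full precision is maintained at every stage — the intermediate values are printed, with 4-significant-figure rounding, in the working — each reported number receives exactly one rounding; the derived quantities (four oxide percentages, LOI, the yield, net glass mass, the totals) are recomputed from the batch weights on 500.0 lb of glass at exact precision, as quoted within the problem or the answer.
The oxide mass targets at 500.0 lb glaze:
  SiO2: 54.61% × 500.0 = 273.0 lb
  ZrO2: 3.213% × 500.0 = 16.07 lb
  MgO: 30.50% × 500.0 = 152.5 lb
  CaO: 11.68% × 500.0 = 58.40 lb
Balance tally, oxide-wise, per the reported batch figures, under the basis named above (sum by sum, the targets are met inside rounding margins):
  SiO2: 388.5·0.6373 + 23.89·0.3266 + 33.75·0.5228 = 273.0 lb (target 273.0 lb)
  ZrO2: 23.89·0.6724 = 16.06 lb (target 16.07 lb)
  MgO: 388.5·0.3134 + 140.3·0.2191 = 152.5 lb (target 152.5 lb)
  CaO: 140.3·0.3022 + 33.75·0.4742 = 58.40 lb (target 58.40 lb)
Glass mass check: batch Σ − ignition loss = 500.0 lb (targets for the oxides total 500.0 lb; the stated basis being 500.0 lb — any gap is answer rounding).
Batch grand total — Σ batch = 586.4 lb; loss to ignition Σ batch·LOI = 86.44 lb; yield: glass divided by total = 85.26%.

Revised batch per 500.0 lb glaze:
  Material A: 388.5 lb
  Component B: 23.89 lb
  Source E: 140.3 lb
  Stock D: 33.75 lb
Total batch = 586.4 lb; LOI loss = 86.44 lb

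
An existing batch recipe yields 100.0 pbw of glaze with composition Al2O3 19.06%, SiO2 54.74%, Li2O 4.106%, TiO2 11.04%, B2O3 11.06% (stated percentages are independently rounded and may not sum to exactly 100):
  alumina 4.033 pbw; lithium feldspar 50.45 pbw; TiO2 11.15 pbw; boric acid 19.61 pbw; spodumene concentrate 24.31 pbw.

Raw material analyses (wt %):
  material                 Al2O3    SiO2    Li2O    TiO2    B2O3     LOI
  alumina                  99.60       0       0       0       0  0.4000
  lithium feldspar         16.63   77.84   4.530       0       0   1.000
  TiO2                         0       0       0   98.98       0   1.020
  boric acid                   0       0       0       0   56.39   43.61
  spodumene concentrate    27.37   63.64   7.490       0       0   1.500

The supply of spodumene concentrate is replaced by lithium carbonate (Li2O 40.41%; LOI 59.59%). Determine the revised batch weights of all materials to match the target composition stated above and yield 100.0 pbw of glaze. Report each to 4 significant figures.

Revised batch per 100.0 pbw glaze:
  alumina: 7.395 pbw
  lithium feldspar: 70.32 pbw
  TiO2: 11.15 pbw
  boric acid: 19.61 pbw
  lithium carbonate: 2.277 pbw
Total batch = 110.8 pbw; LOI loss = 10.76 pbw

The working math holds full float precision at every stage — in-progress results are displayed (rounded to 4 significant digits) as written. A single rounding yields each reported result; all derived quantities, which include yield, the totals, the five compositions, ignition loss, net glass mass, are computed in full precision, as written in the problem or answer text, from the batch weights per 100.0 pbw of glass.
The oxide mass targets at 100.0 pbw glaze:
  Al2O3: 19.06% × 100.0 = 19.06 pbw
  SiO2: 54.74% × 100.0 = 54.74 pbw
  Li2O: 4.106% × 100.0 = 4.106 pbw
  TiO2: 11.04% × 100.0 = 11.04 pbw
  B2O3: 11.06% × 100.0 = 11.06 pbw
Checking each oxide sum using the reported weights, against the basis in use (delivered sums recover each target given rounding of the digits):
  Al2O3: 7.395·0.9960 + 70.32·0.1663 = 19.06 pbw (target 19.06 pbw)
  SiO2: 70.32·0.7784 = 54.74 pbw (target 54.74 pbw)
  Li2O: 70.32·0.04530 + 2.277·0.4041 = 4.106 pbw (target 4.106 pbw)
  TiO2: 11.15·0.9898 = 11.04 pbw (target 11.04 pbw)
  B2O3: 19.61·0.5639 = 11.06 pbw (target 11.06 pbw)
Glass-mass closure: batch Σ − ignition loss = 100.0 pbw (the Σ of target masses is 100.0 pbw; stated basis 100.0 pbw — a pure rounding effect).
Summing the batch: Σ batch = 110.8 pbw; LOI loss = Σ batch·LOI = 10.76 pbw; as yield: glass ÷ batch → 90.29%.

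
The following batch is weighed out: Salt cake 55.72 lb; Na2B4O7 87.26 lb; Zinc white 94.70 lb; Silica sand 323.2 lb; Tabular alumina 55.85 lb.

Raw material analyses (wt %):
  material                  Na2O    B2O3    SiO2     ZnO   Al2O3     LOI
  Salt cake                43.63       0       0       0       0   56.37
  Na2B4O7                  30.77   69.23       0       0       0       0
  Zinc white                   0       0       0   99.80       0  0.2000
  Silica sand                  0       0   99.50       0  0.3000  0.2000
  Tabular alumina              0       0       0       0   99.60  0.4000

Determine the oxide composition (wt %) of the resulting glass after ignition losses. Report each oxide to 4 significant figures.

Working values are printed, rounded to 4 significant figures, when written out; all arithmetic keeps full float precision all the way through — each reported figure receives exactly one rounding; derived quantities are rebuilt using the weight values per 584.3 lb of glass at exact precision (net glass mass, ignition loss, the five compositions, the totals, yield) as written in either problem or answer.
What the batch supplies per oxide:
  Na2O: 55.72·0.4363 + 87.26·0.3077 = 51.16 lb
  B2O3: 87.26·0.6923 = 60.41 lb
  SiO2: 323.2·0.9950 = 321.6 lb
  ZnO: 94.70·0.9980 = 94.51 lb
  Al2O3: 323.2·0.003000 + 55.85·0.9960 = 56.60 lb
LOI: 55.72·0.5637 + 94.70·0.002000 + 323.2·0.002000 + 55.85·0.004000 = 32.47 lb
Glass = total batch minus LOI = 616.7 − 32.47 = 584.3 lb (= Σ oxide masses)
percent share: oxide ÷ glass, ×100

Glass mass = 584.3 lb (batch 616.7 − LOI 32.47).
Composition: Na2O 8.756%, B2O3 10.34%, SiO2 55.04%, ZnO 16.18%, Al2O3 9.687%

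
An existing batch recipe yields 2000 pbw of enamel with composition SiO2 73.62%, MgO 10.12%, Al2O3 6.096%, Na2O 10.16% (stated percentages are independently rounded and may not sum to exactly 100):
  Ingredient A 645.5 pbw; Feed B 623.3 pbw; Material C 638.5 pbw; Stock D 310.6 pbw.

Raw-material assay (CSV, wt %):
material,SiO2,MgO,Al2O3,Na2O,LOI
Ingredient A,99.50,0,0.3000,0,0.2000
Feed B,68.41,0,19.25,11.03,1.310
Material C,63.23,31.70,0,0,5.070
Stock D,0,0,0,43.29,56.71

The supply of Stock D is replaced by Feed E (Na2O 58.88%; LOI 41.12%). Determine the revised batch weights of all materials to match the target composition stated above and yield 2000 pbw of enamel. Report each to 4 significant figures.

Every computation runs at exact precision through every step. Intermediates are displayed rounded off to 4 significant digits on the page — every reported number takes just one rounding. Derived quantities, which include totals, net glass mass, the yield, four oxide percentages, LOI, are rebuilt at exact precision, as quoted within problem or answer, using the weight values per 2000 pbw of glass.
Oxide mass targets, per 2000 pbw enamel:
  SiO2: 73.62% × 2000 = 1472 pbw
  MgO: 10.12% × 2000 = 202.4 pbw
  Al2O3: 6.096% × 2000 = 121.9 pbw
  Na2O: 10.16% × 2000 = 203.2 pbw
Sums-versus-targets review working from each reported weight, per the basis as stated (each sum matches its target mass exact up to rounding of places):
  SiO2: 645.5·0.9950 + 623.3·0.6841 + 638.5·0.6323 = 1472 pbw (target 1472 pbw)
  MgO: 638.5·0.3170 = 202.4 pbw (target 202.4 pbw)
  Al2O3: 645.5·0.003000 + 623.3·0.1925 = 121.9 pbw (target 121.9 pbw)
  Na2O: 623.3·0.1103 + 228.3·0.5888 = 203.2 pbw (target 203.2 pbw)
Glass-mass sanity pass: whole batch net of LOI = 2000 pbw (per-oxide target masses sum to 2000 pbw; stated basis 2000 pbw — differing by rounding only).
Whole-batch sum: Σ batch = 2136 pbw; LOI removed, Σ of batch·LOI: 135.7 pbw; the yield ratio, glass ÷ batch: 93.65%.

Revised batch per 2000 pbw enamel:
  Ingredient A: 645.5 pbw
  Feed B: 623.3 pbw
  Material C: 638.5 pbw
  Feed E: 228.3 pbw
Total batch = 2136 pbw; LOI loss = 135.7 pbw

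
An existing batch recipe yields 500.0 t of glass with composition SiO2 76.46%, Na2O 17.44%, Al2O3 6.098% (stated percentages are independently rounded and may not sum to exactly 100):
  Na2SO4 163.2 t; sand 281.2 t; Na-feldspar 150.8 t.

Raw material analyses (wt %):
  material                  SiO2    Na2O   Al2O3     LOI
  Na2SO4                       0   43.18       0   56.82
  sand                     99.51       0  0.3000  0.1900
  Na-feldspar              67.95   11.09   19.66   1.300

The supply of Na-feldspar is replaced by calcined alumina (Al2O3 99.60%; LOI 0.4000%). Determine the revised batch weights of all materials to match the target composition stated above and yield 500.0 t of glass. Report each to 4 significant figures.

All internal work maintains full precision at every stage; in-progress results are shown rounded to 4 significant digits as written; every reported value takes exactly one rounding — all derived quantities, including LOI, glass mass, yield, totals, the three compositions, are recomputed using the weight values for 500.0 t of glass at exact precision, precisely as stated by problem or answer.
The oxide mass targets at 500.0 t glass:
  SiO2: 76.46% × 500.0 = 382.3 t
  Na2O: 17.44% × 500.0 = 87.20 t
  Al2O3: 6.098% × 500.0 = 30.49 t
A balance pass over the oxides, working from each reported weight, on the stated basis (oxide sums agree with the targets up to rounding of the answer):
  SiO2: 384.2·0.9951 = 382.3 t (target 382.3 t)
  Na2O: 201.9·0.4318 = 87.18 t (target 87.20 t)
  Al2O3: 384.2·0.003000 + 29.46·0.9960 = 30.49 t (target 30.49 t)
Glass-mass bookkeeping: whole batch net of LOI = 500.0 t (the targets, summed, come to 500.0 t; versus the stated basis of 500.0 t — rounding explains the deltas).
Batch grand total — Σ batch = 615.6 t; LOI removed, Σ of batch·LOI: 115.6 t; glass ÷ batch gives a yield of 81.23%.

Revised batch per 500.0 t glass:
  Na2SO4: 201.9 t
  sand: 384.2 t
  calcined alumina: 29.46 t
Total batch = 615.6 t; LOI loss = 115.6 t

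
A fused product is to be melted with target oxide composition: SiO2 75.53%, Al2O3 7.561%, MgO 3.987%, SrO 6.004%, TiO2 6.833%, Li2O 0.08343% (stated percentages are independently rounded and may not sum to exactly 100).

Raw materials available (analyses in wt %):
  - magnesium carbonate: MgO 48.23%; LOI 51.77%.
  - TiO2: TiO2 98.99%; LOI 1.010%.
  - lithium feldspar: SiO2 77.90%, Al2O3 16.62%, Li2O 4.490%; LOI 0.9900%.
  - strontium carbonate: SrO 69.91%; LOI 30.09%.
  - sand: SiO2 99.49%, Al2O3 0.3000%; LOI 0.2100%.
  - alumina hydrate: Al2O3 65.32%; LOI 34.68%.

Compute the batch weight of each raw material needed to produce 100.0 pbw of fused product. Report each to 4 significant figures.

Batch per 100.0 pbw fused product:
  magnesium carbonate: 8.267 pbw
  TiO2: 6.903 pbw
  lithium feldspar: 1.858 pbw
  strontium carbonate: 8.588 pbw
  sand: 74.46 pbw
  alumina hydrate: 10.76 pbw
Total batch = 110.8 pbw; LOI loss = 10.84 pbw; yield = 90.22%

In-progress results are printed with 4-significant-figure rounding at each printed step. Every computation maintains full precision in all steps — every reported result carries a single rounding. Derived quantities (LOI, six oxide percentages, totals, glass mass, the yield) are computed in full float precision from the batch weights per 100.0 pbw of glass, exactly as shown in problem or answer.
Target masses of each oxide per 100.0 pbw fused product:
  SiO2: 75.53% × 100.0 = 75.53 pbw
  Al2O3: 7.561% × 100.0 = 7.561 pbw
  MgO: 3.987% × 100.0 = 3.987 pbw
  SrO: 6.004% × 100.0 = 6.004 pbw
  TiO2: 6.833% × 100.0 = 6.833 pbw
  Li2O: 0.08343% × 100.0 = 0.08343 pbw
Balance tally, oxide-wise, given the weights on record, on the stated basis (summed amounts equal target values once rounding is allowed for):
  SiO2: 1.858·0.7790 + 74.46·0.9949 = 75.53 pbw (target 75.53 pbw)
  Al2O3: 1.858·0.1662 + 74.46·0.003000 + 10.76·0.6532 = 7.561 pbw (target 7.561 pbw)
  MgO: 8.267·0.4823 = 3.987 pbw (target 3.987 pbw)
  SrO: 8.588·0.6991 = 6.004 pbw (target 6.004 pbw)
  TiO2: 6.903·0.9899 = 6.833 pbw (target 6.833 pbw)
  Li2O: 1.858·0.04490 = 0.08342 pbw (target 0.08343 pbw)
Glass-mass bookkeeping: total charge less LOI = 100.0 pbw (per-oxide target masses sum to 100.0 pbw; the stated basis being 100.0 pbw — gaps are rounding artifacts).
Batch grand total — Σ batch = 110.8 pbw; LOI removed, Σ of batch·LOI: 10.84 pbw; yield: glass divided by total = 90.22%.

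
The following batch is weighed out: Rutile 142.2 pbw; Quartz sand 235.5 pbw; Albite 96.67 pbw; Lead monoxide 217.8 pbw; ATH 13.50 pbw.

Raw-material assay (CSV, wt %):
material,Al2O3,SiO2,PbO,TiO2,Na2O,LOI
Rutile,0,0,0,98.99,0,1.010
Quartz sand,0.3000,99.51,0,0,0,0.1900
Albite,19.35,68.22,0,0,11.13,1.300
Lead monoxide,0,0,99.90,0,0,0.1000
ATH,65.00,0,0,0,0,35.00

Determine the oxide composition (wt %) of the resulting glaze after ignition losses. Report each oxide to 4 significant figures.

The intermediate values are shown rounded to four significant figures. The whole derivation carries full float precision through every step. Every reported figure sees exactly one rounding — the derived quantities are computed using the weight values for 697.6 pbw of glass in full precision (five oxide percentages, LOI, net glass mass, the yield, the totals), as quoted within either problem or answer.
Mass of each oxide from the mix:
  Al2O3: 235.5·0.003000 + 96.67·0.1935 + 13.50·0.6500 = 28.19 pbw
  SiO2: 235.5·0.9951 + 96.67·0.6822 = 300.3 pbw
  PbO: 217.8·0.9990 = 217.6 pbw
  TiO2: 142.2·0.9899 = 140.8 pbw
  Na2O: 96.67·0.1113 = 10.76 pbw
LOI: 142.2·0.01010 + 235.5·0.001900 + 96.67·0.01300 + 217.8·0.001000 + 13.50·0.3500 = 8.083 pbw
batch − LOI leaves glass = 705.7 − 8.083 = 697.6 pbw (= the summed oxide contributions)
each wt % is 100 × oxide ÷ glass

Glass mass = 697.6 pbw (batch 705.7 − LOI 8.083).
Composition: Al2O3 4.041%, SiO2 43.05%, PbO 31.19%, TiO2 20.18%, Na2O 1.542%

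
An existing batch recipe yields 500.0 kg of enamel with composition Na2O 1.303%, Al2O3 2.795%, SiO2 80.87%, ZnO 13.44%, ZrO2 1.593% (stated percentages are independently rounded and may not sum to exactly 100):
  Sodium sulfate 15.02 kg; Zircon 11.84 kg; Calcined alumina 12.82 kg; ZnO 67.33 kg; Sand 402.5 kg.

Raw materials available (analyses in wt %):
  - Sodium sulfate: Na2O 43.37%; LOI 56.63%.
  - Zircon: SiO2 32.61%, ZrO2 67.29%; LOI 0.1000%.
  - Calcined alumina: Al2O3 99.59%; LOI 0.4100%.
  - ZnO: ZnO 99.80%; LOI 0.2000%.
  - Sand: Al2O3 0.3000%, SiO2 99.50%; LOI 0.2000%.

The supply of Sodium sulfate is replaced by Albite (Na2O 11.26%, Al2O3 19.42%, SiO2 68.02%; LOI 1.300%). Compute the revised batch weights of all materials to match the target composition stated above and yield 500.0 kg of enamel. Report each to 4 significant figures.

Revised batch per 500.0 kg enamel:
  Albite: 57.86 kg
  Zircon: 11.84 kg
  Calcined alumina: 1.657 kg
  ZnO: 67.33 kg
  Sand: 362.9 kg
Total batch = 501.6 kg; LOI loss = 1.631 kg

Values along the way are printed, rounded to 4 significant figures, as written. All internal work maintains full float precision at all times. Each reported result undergoes a single rounding; derived quantities, including yield, totals, net glass mass, the five compositions, ignition loss, are re-derived from the weighed amounts per 500.0 kg of glass in full precision, as they appear in either problem or answer.
Target masses of each oxide per 500.0 kg enamel:
  Na2O: 1.303% × 500.0 = 6.515 kg
  Al2O3: 2.795% × 500.0 = 13.98 kg
  SiO2: 80.87% × 500.0 = 404.4 kg
  ZnO: 13.44% × 500.0 = 67.20 kg
  ZrO2: 1.593% × 500.0 = 7.965 kg
Balance tally, oxide-wise, with the batch weights as given, against the basis in use (delivered sums recover each target exact up to rounding of places):
  Na2O: 57.86·0.1126 = 6.515 kg (target 6.515 kg)
  Al2O3: 57.86·0.1942 + 1.657·0.9959 + 362.9·0.003000 = 13.98 kg (target 13.98 kg)
  SiO2: 57.86·0.6802 + 11.84·0.3261 + 362.9·0.9950 = 404.3 kg (target 404.4 kg)
  ZnO: 67.33·0.9980 = 67.20 kg (target 67.20 kg)
  ZrO2: 11.84·0.6729 = 7.967 kg (target 7.965 kg)
Auditing the glass mass value: total batch − LOI = 500.0 kg (oxide target masses add up to 500.0 kg; against the stated basis, 500.0 kg — a pure rounding effect).
Batch grand total — Σ batch = 501.6 kg; LOI loss = Σ batch·LOI = 1.631 kg; as yield: glass ÷ batch → 99.67%.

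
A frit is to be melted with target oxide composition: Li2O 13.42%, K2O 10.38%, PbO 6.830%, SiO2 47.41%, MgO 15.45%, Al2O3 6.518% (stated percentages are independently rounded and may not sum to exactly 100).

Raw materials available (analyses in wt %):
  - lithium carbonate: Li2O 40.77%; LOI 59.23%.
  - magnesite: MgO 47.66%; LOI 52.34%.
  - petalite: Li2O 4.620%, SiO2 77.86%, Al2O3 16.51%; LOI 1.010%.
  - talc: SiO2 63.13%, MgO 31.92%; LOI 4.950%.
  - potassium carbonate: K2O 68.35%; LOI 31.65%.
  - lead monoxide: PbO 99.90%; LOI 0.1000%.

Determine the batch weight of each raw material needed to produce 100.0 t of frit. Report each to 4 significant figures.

Batch per 100.0 t frit:
  lithium carbonate: 28.44 t
  magnesite: 14.73 t
  petalite: 39.48 t
  talc: 26.41 t
  potassium carbonate: 15.19 t
  lead monoxide: 6.837 t
Total batch = 131.1 t; LOI loss = 31.08 t; yield = 76.29%

The whole derivation keeps exact precision end to end — the intermediate values appear, rounded to 4 significant figures, within the worked lines; each reported value is rounded a single time. Derived quantities (totals, ignition loss, net glass mass, yield, six oxide percentages) are recomputed in full precision from the batch weights per 100.0 t of glass, precisely as stated by the question or the answer.
The oxide mass targets at 100.0 t frit:
  Li2O: 13.42% × 100.0 = 13.42 t
  K2O: 10.38% × 100.0 = 10.38 t
  PbO: 6.830% × 100.0 = 6.830 t
  SiO2: 47.41% × 100.0 = 47.41 t
  MgO: 15.45% × 100.0 = 15.45 t
  Al2O3: 6.518% × 100.0 = 6.518 t
Balance tally, oxide-wise, from the weights as reported, per the basis as stated (summed amounts equal target values given rounding of the digits):
  Li2O: 28.44·0.4077 + 39.48·0.04620 = 13.42 t (target 13.42 t)
  K2O: 15.19·0.6835 = 10.38 t (target 10.38 t)
  PbO: 6.837·0.9990 = 6.830 t (target 6.830 t)
  SiO2: 39.48·0.7786 + 26.41·0.6313 = 47.41 t (target 47.41 t)
  MgO: 14.73·0.4766 + 26.41·0.3192 = 15.45 t (target 15.45 t)
  Al2O3: 39.48·0.1651 = 6.518 t (target 6.518 t)
Glass-mass bookkeeping: total charge less LOI = 100.0 t (per-oxide target masses sum to 100.0 t; against the stated basis, 100.0 t — rounding explains the deltas).
Adding the batch up: Σ batch = 131.1 t; LOI removed, Σ of batch·LOI: 31.08 t; the yield ratio, glass ÷ batch: 76.29%.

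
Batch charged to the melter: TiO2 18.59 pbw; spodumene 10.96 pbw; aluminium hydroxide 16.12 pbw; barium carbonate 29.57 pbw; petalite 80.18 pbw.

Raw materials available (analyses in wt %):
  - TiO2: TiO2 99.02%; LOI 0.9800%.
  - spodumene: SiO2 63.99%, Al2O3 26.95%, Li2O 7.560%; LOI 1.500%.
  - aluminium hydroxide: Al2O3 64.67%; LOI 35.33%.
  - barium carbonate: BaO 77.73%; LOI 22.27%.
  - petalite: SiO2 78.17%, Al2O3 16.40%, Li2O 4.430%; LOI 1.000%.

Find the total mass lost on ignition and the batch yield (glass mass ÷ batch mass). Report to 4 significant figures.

Every computation maintains exact precision end to end. In-progress results are displayed, with 4-significant-figure rounding, at each printed step; a single rounding produces every reported figure — derived quantities, including the five compositions, the totals, net glass mass, yield, ignition loss, are computed from the batch weights per 142.0 pbw of glass at full precision as they appear in the question or the answer.
Material-by-material LOI:
  TiO2: 18.59 × 0.009800 = 0.1822 pbw
  spodumene: 10.96 × 0.01500 = 0.1644 pbw
  aluminium hydroxide: 16.12 × 0.3533 = 5.695 pbw
  barium carbonate: 29.57 × 0.2227 = 6.585 pbw
  petalite: 80.18 × 0.01000 = 0.8018 pbw
Total LOI = 13.43 pbw
Glass = batch − LOI = 155.4 − 13.43 = 142.0 pbw

LOI loss = 13.43 pbw; glass = 142.0 pbw; yield = 91.36%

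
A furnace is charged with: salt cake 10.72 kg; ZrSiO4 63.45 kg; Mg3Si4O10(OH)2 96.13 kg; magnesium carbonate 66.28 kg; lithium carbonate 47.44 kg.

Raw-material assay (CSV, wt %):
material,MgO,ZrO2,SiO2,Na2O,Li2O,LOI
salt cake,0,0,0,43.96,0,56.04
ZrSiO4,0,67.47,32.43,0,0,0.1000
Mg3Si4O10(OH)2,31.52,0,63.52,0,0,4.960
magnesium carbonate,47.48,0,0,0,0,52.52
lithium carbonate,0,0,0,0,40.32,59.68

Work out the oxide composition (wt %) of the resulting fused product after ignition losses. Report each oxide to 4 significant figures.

The working math keeps exact precision from first step to last. Mid-chain values are displayed (rounded to four significant figures) at each printed step; each reported number is rounded exactly once; derived quantities (the totals, yield, ignition loss, glass mass, five oxide percentages) are rebuilt from the batch weights for 210.1 kg of glass in full float precision as quoted within the problem or answer text.
Mass of each oxide from the mix:
  MgO: 96.13·0.3152 + 66.28·0.4748 = 61.77 kg
  ZrO2: 63.45·0.6747 = 42.81 kg
  SiO2: 63.45·0.3243 + 96.13·0.6352 = 81.64 kg
  Na2O: 10.72·0.4396 = 4.713 kg
  Li2O: 47.44·0.4032 = 19.13 kg
LOI: 10.72·0.5604 + 63.45·0.001000 + 96.13·0.04960 + 66.28·0.5252 + 47.44·0.5968 = 73.96 kg
Glass mass = batch − LOI = 284.0 − 73.96 = 210.1 kg (the oxide masses sum to this)
wt % = oxide mass / glass mass × 100

Glass mass = 210.1 kg (batch 284.0 − LOI 73.96).
Composition: MgO 29.41%, ZrO2 20.38%, SiO2 38.86%, Na2O 2.243%, Li2O 9.106%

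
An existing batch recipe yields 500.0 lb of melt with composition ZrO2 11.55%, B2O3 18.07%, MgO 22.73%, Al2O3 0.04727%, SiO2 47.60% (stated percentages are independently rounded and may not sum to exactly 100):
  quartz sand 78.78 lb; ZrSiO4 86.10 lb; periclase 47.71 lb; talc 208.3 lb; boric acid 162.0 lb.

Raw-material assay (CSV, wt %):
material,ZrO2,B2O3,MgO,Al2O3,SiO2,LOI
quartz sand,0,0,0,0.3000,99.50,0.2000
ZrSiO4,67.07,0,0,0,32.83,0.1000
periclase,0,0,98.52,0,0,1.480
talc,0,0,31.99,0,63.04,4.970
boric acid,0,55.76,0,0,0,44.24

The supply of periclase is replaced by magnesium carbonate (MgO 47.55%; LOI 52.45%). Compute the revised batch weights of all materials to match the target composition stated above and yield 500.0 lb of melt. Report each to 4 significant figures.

Revised batch per 500.0 lb melt:
  quartz sand: 78.78 lb
  ZrSiO4: 86.10 lb
  magnesium carbonate: 98.84 lb
  talc: 208.3 lb
  boric acid: 162.0 lb
Total batch = 634.0 lb; LOI loss = 134.1 lb

Intermediates are printed with 4-significant-figure rounding at each printed step. Each numeric step carries full float precision at all times; every reported result receives exactly one rounding; all derived quantities are re-derived in full float precision (the five compositions, totals, yield, ignition loss, net glass mass) using the weight values for 500.0 lb of glass as given in problem or answer.
Target masses of each oxide per 500.0 lb melt:
  ZrO2: 11.55% × 500.0 = 57.75 lb
  B2O3: 18.07% × 500.0 = 90.35 lb
  MgO: 22.73% × 500.0 = 113.6 lb
  Al2O3: 0.04727% × 500.0 = 0.2363 lb
  SiO2: 47.60% × 500.0 = 238.0 lb
Per-oxide balance check with the batch weights as given, against the basis in use (summed amounts equal target values within answer rounding):
  ZrO2: 86.10·0.6707 = 57.75 lb (target 57.75 lb)
  B2O3: 162.0·0.5576 = 90.33 lb (target 90.35 lb)
  MgO: 98.84·0.4755 + 208.3·0.3199 = 113.6 lb (target 113.6 lb)
  Al2O3: 78.78·0.003000 = 0.2363 lb (target 0.2363 lb)
  SiO2: 78.78·0.9950 + 86.10·0.3283 + 208.3·0.6304 = 238.0 lb (target 238.0 lb)
Glass mass check: Σ batch − LOI loss = 499.9 lb (the Σ of target masses is 500.0 lb; versus the stated basis of 500.0 lb — rounding explains the deltas).
Batch grand total — Σ batch = 634.0 lb; LOI loss = Σ batch·LOI = 134.1 lb; yield, glass over the total, = 78.85%.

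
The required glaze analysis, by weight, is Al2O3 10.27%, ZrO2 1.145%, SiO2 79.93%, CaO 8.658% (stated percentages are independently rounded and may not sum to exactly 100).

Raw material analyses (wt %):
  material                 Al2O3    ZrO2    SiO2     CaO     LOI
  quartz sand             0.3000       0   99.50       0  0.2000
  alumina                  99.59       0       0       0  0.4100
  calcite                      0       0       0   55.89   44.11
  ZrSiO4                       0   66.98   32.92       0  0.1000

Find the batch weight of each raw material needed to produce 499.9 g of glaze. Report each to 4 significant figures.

Batch per 499.9 g glaze:
  quartz sand: 398.8 g
  alumina: 50.35 g
  calcite: 77.44 g
  ZrSiO4: 8.546 g
Total batch = 535.1 g; LOI loss = 35.17 g; yield = 93.43%

Mid-chain values are displayed (rounded to four significant figures) within the worked lines; the working math holds exact precision at each step; each reported number is rounded exactly once; derived quantities are recomputed using the weight values on 499.9 g of glass at exact precision (the yield, four oxide percentages, totals, ignition loss, net glass mass), exactly as shown in the problem or answer text.
Target oxide masses per 499.9 g glaze:
  Al2O3: 10.27% × 499.9 = 51.34 g
  ZrO2: 1.145% × 499.9 = 5.724 g
  SiO2: 79.93% × 499.9 = 399.6 g
  CaO: 8.658% × 499.9 = 43.28 g
Balance tally, oxide-wise, from the weights as reported, against the basis in use (sums match the target masses given rounding of the digits):
  Al2O3: 398.8·0.003000 + 50.35·0.9959 = 51.34 g (target 51.34 g)
  ZrO2: 8.546·0.6698 = 5.724 g (target 5.724 g)
  SiO2: 398.8·0.9950 + 8.546·0.3292 = 399.6 g (target 399.6 g)
  CaO: 77.44·0.5589 = 43.28 g (target 43.28 g)
Glass-mass bookkeeping: Σ batch − LOI loss = 500.0 g (oxide target masses add up to 499.9 g; stated basis 499.9 g — gaps are rounding artifacts).
Adding the batch up: Σ batch = 535.1 g; loss to ignition Σ batch·LOI = 35.17 g; yield: glass divided by total = 93.43%.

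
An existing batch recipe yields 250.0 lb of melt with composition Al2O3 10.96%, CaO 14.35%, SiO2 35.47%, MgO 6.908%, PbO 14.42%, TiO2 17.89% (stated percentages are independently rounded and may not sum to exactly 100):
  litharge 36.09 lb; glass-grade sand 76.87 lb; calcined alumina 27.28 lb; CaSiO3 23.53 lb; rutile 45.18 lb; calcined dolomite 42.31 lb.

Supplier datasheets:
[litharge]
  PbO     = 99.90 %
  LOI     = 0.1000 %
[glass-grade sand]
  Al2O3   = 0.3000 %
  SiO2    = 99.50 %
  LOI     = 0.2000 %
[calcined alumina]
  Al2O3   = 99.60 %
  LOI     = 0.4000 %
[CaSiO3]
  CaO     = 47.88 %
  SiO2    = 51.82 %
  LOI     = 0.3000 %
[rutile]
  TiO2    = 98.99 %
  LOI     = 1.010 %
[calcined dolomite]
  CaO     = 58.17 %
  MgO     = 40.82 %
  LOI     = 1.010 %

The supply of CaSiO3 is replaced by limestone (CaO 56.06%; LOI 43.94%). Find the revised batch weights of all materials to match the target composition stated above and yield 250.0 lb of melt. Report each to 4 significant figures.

The working math runs at full precision in all steps — values along the way appear, with 4-significant-figure rounding, in the printout; every reported result receives exactly one rounding — the derived quantities (LOI, the six compositions, the totals, net glass mass, yield) are carried at full float precision from the weighed amounts for 250.0 lb of glass as written in problem or answer.
The oxide mass targets at 250.0 lb melt:
  Al2O3: 10.96% × 250.0 = 27.40 lb
  CaO: 14.35% × 250.0 = 35.88 lb
  SiO2: 35.47% × 250.0 = 88.68 lb
  MgO: 6.908% × 250.0 = 17.27 lb
  PbO: 14.42% × 250.0 = 36.05 lb
  TiO2: 17.89% × 250.0 = 44.72 lb
Per-oxide balance check applying the batch weights above, per the basis as stated (oxide sums agree with the targets exact up to rounding of places):
  Al2O3: 89.12·0.003000 + 27.24·0.9960 = 27.40 lb (target 27.40 lb)
  CaO: 20.09·0.5606 + 42.31·0.5817 = 35.87 lb (target 35.88 lb)
  SiO2: 89.12·0.9950 = 88.67 lb (target 88.68 lb)
  MgO: 42.31·0.4082 = 17.27 lb (target 17.27 lb)
  PbO: 36.09·0.9990 = 36.05 lb (target 36.05 lb)
  TiO2: 45.18·0.9899 = 44.72 lb (target 44.72 lb)
The glass-mass cross-check: Σ batch − LOI loss = 250.0 lb (the Σ of target masses is 250.0 lb; basis as stated: 250.0 lb — differing by rounding only).
Adding the batch up: Σ batch = 260.0 lb; Σ batch·LOI gives LOI loss = 10.03 lb; the yield ratio, glass ÷ batch: 96.14%.

Revised batch per 250.0 lb melt:
  litharge: 36.09 lb
  glass-grade sand: 89.12 lb
  calcined alumina: 27.24 lb
  limestone: 20.09 lb
  rutile: 45.18 lb
  calcined dolomite: 42.31 lb
Total batch = 260.0 lb; LOI loss = 10.03 lb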